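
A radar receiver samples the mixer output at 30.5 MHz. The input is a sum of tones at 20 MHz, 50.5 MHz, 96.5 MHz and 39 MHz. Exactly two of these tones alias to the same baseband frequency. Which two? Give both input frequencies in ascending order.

20 MHz, 50.5 MHz

fs/2 = 15.25 MHz.
20 MHz > fs/2 = 15.25 MHz, folds to fs − 20 MHz = 10.5 MHz.
50.5 MHz mod fs = 20 MHz.
20 MHz > fs/2 = 15.25 MHz, folds to fs − 20 MHz = 10.5 MHz.
96.5 MHz mod fs = 5 MHz.
5 MHz ≤ fs/2 = 15.25 MHz, appears at 5 MHz.
39 MHz mod fs = 8.5 MHz.
8.5 MHz ≤ fs/2 = 15.25 MHz, appears at 8.5 MHz.
20 MHz and 50.5 MHz both map to 10.5 MHz.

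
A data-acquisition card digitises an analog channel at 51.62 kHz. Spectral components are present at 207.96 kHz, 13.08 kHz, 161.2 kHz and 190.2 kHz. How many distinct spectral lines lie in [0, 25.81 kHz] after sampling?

4

fs/2 = 25.81 kHz.
207.96 kHz mod fs = 1.48 kHz.
1.48 kHz ≤ fs/2 = 25.81 kHz, appears at 1.48 kHz.
13.08 kHz ≤ fs/2 = 25.81 kHz, passes unchanged.
161.2 kHz mod fs = 6.34 kHz.
6.34 kHz ≤ fs/2 = 25.81 kHz, appears at 6.34 kHz.
190.2 kHz mod fs = 35.34 kHz.
35.34 kHz > fs/2 = 25.81 kHz, folds to fs − 35.34 kHz = 16.28 kHz.
Distinct values: {1.48 kHz, 6.34 kHz, 13.08 kHz, 16.28 kHz} → 4.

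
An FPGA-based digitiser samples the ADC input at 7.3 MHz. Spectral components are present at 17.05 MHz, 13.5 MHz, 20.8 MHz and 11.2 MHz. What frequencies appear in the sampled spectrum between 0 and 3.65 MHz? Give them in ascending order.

1.1 MHz, 2.45 MHz, 3.4 MHz

fs/2 = 3.65 MHz.
17.05 MHz mod fs = 2.45 MHz.
2.45 MHz ≤ fs/2 = 3.65 MHz, appears at 2.45 MHz.
13.5 MHz mod fs = 6.2 MHz.
6.2 MHz > fs/2 = 3.65 MHz, folds to fs − 6.2 MHz = 1.1 MHz.
20.8 MHz mod fs = 6.2 MHz.
6.2 MHz > fs/2 = 3.65 MHz, folds to fs − 6.2 MHz = 1.1 MHz.
11.2 MHz mod fs = 3.9 MHz.
3.9 MHz > fs/2 = 3.65 MHz, folds to fs − 3.9 MHz = 3.4 MHz.
Distinct values: {1.1 MHz, 2.45 MHz, 3.4 MHz}.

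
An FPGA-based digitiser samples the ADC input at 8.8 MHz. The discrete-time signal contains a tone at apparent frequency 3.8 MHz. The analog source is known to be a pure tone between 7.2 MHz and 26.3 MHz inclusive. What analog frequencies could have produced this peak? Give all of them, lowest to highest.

Frequencies that alias to 3.8 MHz are k·fs ± 3.8 MHz for integer k ≥ 0.
k=0: 3.8 MHz.
k=1: 5 MHz, 12.6 MHz.
k=2: 13.8 MHz, 21.4 MHz.
k=3: 22.6 MHz, 30.2 MHz.
k=4: 31.4 MHz, 39 MHz.
Within [7.2 MHz, 26.3 MHz]: 12.6 MHz, 13.8 MHz, 21.4 MHz, 22.6 MHz.

12.6 MHz, 13.8 MHz, 21.4 MHz, 22.6 MHz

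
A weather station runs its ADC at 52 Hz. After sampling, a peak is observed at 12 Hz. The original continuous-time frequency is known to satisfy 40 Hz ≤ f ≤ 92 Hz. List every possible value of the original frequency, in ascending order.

40 Hz, 64 Hz, 92 Hz

Frequencies that alias to 12 Hz are k·fs ± 12 Hz for integer k ≥ 0.
k=0: 12 Hz.
k=1: 40 Hz, 64 Hz.
k=2: 92 Hz, 116 Hz.
k=3: 144 Hz, 168 Hz.
Within [40 Hz, 92 Hz]: 40 Hz, 64 Hz, 92 Hz.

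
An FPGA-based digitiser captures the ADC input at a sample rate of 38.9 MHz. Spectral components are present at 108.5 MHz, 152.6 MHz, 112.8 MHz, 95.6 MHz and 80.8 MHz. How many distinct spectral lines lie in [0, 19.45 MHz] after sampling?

fs/2 = 19.45 MHz.
108.5 MHz mod fs = 30.7 MHz.
30.7 MHz > fs/2 = 19.45 MHz, folds to fs − 30.7 MHz = 8.2 MHz.
152.6 MHz mod fs = 35.9 MHz.
35.9 MHz > fs/2 = 19.45 MHz, folds to fs − 35.9 MHz = 3 MHz.
112.8 MHz mod fs = 35 MHz.
35 MHz > fs/2 = 19.45 MHz, folds to fs − 35 MHz = 3.9 MHz.
95.6 MHz mod fs = 17.8 MHz.
17.8 MHz ≤ fs/2 = 19.45 MHz, appears at 17.8 MHz.
80.8 MHz mod fs = 3 MHz.
3 MHz ≤ fs/2 = 19.45 MHz, appears at 3 MHz.
Distinct values: {3 MHz, 3.9 MHz, 8.2 MHz, 17.8 MHz} → 4.

4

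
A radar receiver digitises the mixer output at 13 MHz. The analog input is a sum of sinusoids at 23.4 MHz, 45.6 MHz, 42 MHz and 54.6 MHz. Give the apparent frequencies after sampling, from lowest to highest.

2.6 MHz, 3 MHz, 6.4 MHz

fs/2 = 6.5 MHz.
23.4 MHz mod fs = 10.4 MHz.
10.4 MHz > fs/2 = 6.5 MHz, folds to fs − 10.4 MHz = 2.6 MHz.
45.6 MHz mod fs = 6.6 MHz.
6.6 MHz > fs/2 = 6.5 MHz, folds to fs − 6.6 MHz = 6.4 MHz.
42 MHz mod fs = 3 MHz.
3 MHz ≤ fs/2 = 6.5 MHz, appears at 3 MHz.
54.6 MHz mod fs = 2.6 MHz.
2.6 MHz ≤ fs/2 = 6.5 MHz, appears at 2.6 MHz.
Distinct values: {2.6 MHz, 3 MHz, 6.4 MHz}.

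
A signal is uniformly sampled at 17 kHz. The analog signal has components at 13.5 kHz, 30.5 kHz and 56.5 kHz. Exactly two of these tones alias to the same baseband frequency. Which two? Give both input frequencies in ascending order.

fs/2 = 8.5 kHz.
13.5 kHz > fs/2 = 8.5 kHz, folds to fs − 13.5 kHz = 3.5 kHz.
30.5 kHz mod fs = 13.5 kHz.
13.5 kHz > fs/2 = 8.5 kHz, folds to fs − 13.5 kHz = 3.5 kHz.
56.5 kHz mod fs = 5.5 kHz.
5.5 kHz ≤ fs/2 = 8.5 kHz, appears at 5.5 kHz.
13.5 kHz and 30.5 kHz both map to 3.5 kHz.

13.5 kHz, 30.5 kHz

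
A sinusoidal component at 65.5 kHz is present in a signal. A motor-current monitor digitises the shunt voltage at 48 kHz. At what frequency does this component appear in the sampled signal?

17.5 kHz

65.5 kHz mod fs = 17.5 kHz.
17.5 kHz ≤ fs/2 = 24 kHz, appears at 17.5 kHz.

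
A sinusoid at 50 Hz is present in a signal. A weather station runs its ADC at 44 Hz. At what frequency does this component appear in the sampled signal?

50 Hz mod fs = 6 Hz.
6 Hz ≤ fs/2 = 22 Hz, appears at 6 Hz.

6 Hz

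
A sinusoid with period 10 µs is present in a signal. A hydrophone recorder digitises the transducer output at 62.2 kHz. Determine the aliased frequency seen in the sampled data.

T = 10 µs → f = 1/T = 100 kHz.
100 kHz mod fs = 37.8 kHz.
37.8 kHz > fs/2 = 31.1 kHz, folds to fs − 37.8 kHz = 24.4 kHz.

24.4 kHz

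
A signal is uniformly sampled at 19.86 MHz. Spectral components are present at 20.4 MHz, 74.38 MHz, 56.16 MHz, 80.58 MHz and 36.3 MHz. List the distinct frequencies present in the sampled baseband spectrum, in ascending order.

fs/2 = 9.93 MHz.
20.4 MHz mod fs = 0.54 MHz.
0.54 MHz ≤ fs/2 = 9.93 MHz, appears at 0.54 MHz.
74.38 MHz mod fs = 14.8 MHz.
14.8 MHz > fs/2 = 9.93 MHz, folds to fs − 14.8 MHz = 5.06 MHz.
56.16 MHz mod fs = 16.44 MHz.
16.44 MHz > fs/2 = 9.93 MHz, folds to fs − 16.44 MHz = 3.42 MHz.
80.58 MHz mod fs = 1.14 MHz.
1.14 MHz ≤ fs/2 = 9.93 MHz, appears at 1.14 MHz.
36.3 MHz mod fs = 16.44 MHz.
16.44 MHz > fs/2 = 9.93 MHz, folds to fs − 16.44 MHz = 3.42 MHz.
Distinct values: {0.54 MHz, 1.14 MHz, 3.42 MHz, 5.06 MHz}.

0.54 MHz, 1.14 MHz, 3.42 MHz, 5.06 MHz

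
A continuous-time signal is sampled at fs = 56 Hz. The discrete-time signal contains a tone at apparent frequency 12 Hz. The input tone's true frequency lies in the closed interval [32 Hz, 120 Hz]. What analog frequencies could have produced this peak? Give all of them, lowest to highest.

44 Hz, 68 Hz, 100 Hz

Frequencies that alias to 12 Hz are k·fs ± 12 Hz for integer k ≥ 0.
k=0: 12 Hz.
k=1: 44 Hz, 68 Hz.
k=2: 100 Hz, 124 Hz.
k=3: 156 Hz, 180 Hz.
Within [32 Hz, 120 Hz]: 44 Hz, 68 Hz, 100 Hz.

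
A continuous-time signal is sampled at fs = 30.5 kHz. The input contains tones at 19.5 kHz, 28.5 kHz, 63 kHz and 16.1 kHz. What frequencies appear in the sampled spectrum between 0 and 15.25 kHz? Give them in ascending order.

fs/2 = 15.25 kHz.
19.5 kHz > fs/2 = 15.25 kHz, folds to fs − 19.5 kHz = 11 kHz.
28.5 kHz > fs/2 = 15.25 kHz, folds to fs − 28.5 kHz = 2 kHz.
63 kHz mod fs = 2 kHz.
2 kHz ≤ fs/2 = 15.25 kHz, appears at 2 kHz.
16.1 kHz > fs/2 = 15.25 kHz, folds to fs − 16.1 kHz = 14.4 kHz.
Distinct values: {2 kHz, 11 kHz, 14.4 kHz}.

2 kHz, 11 kHz, 14.4 kHz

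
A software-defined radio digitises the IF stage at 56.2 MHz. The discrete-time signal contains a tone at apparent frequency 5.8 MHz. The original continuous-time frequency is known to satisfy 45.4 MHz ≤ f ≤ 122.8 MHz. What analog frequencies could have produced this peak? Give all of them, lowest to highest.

50.4 MHz, 62 MHz, 106.6 MHz, 118.2 MHz

Frequencies that alias to 5.8 MHz are k·fs ± 5.8 MHz for integer k ≥ 0.
k=0: 5.8 MHz.
k=1: 50.4 MHz, 62 MHz.
k=2: 106.6 MHz, 118.2 MHz.
k=3: 162.8 MHz, 174.4 MHz.
Within [45.4 MHz, 122.8 MHz]: 50.4 MHz, 62 MHz, 106.6 MHz, 118.2 MHz.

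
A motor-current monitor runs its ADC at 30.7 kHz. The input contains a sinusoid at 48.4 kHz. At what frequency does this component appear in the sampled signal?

48.4 kHz mod fs = 17.7 kHz.
17.7 kHz > fs/2 = 15.35 kHz, folds to fs − 17.7 kHz = 13 kHz.

13 kHz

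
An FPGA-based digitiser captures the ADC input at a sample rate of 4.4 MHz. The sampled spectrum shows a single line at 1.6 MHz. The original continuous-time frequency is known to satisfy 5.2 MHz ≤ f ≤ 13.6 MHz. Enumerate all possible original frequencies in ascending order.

6 MHz, 7.2 MHz, 10.4 MHz, 11.6 MHz

Frequencies that alias to 1.6 MHz are k·fs ± 1.6 MHz for integer k ≥ 0.
k=0: 1.6 MHz.
k=1: 2.8 MHz, 6 MHz.
k=2: 7.2 MHz, 10.4 MHz.
k=3: 11.6 MHz, 14.8 MHz.
k=4: 16 MHz, 19.2 MHz.
Within [5.2 MHz, 13.6 MHz]: 6 MHz, 7.2 MHz, 10.4 MHz, 11.6 MHz.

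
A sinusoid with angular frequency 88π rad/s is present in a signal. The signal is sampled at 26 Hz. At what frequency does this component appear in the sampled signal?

8 Hz

ω = 88π rad/s → f = ω/(2π) = 44 Hz.
44 Hz mod fs = 18 Hz.
18 Hz > fs/2 = 13 Hz, folds to fs − 18 Hz = 8 Hz.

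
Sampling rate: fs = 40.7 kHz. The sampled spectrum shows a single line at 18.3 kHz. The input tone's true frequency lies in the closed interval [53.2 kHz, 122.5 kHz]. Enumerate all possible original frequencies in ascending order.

59 kHz, 63.1 kHz, 99.7 kHz, 103.8 kHz

Frequencies that alias to 18.3 kHz are k·fs ± 18.3 kHz for integer k ≥ 0.
k=0: 18.3 kHz.
k=1: 22.4 kHz, 59 kHz.
k=2: 63.1 kHz, 99.7 kHz.
k=3: 103.8 kHz, 140.4 kHz.
k=4: 144.5 kHz, 181.1 kHz.
Within [53.2 kHz, 122.5 kHz]: 59 kHz, 63.1 kHz, 99.7 kHz, 103.8 kHz.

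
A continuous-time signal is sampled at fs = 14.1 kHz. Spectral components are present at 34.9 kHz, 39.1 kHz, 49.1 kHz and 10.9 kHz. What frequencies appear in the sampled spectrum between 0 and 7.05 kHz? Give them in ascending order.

fs/2 = 7.05 kHz.
34.9 kHz mod fs = 6.7 kHz.
6.7 kHz ≤ fs/2 = 7.05 kHz, appears at 6.7 kHz.
39.1 kHz mod fs = 10.9 kHz.
10.9 kHz > fs/2 = 7.05 kHz, folds to fs − 10.9 kHz = 3.2 kHz.
49.1 kHz mod fs = 6.8 kHz.
6.8 kHz ≤ fs/2 = 7.05 kHz, appears at 6.8 kHz.
10.9 kHz > fs/2 = 7.05 kHz, folds to fs − 10.9 kHz = 3.2 kHz.
Distinct values: {3.2 kHz, 6.7 kHz, 6.8 kHz}.

3.2 kHz, 6.7 kHz, 6.8 kHz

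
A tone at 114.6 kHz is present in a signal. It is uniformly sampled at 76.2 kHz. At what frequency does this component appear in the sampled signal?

37.8 kHz

114.6 kHz mod fs = 38.4 kHz.
38.4 kHz > fs/2 = 38.1 kHz, folds to fs − 38.4 kHz = 37.8 kHz.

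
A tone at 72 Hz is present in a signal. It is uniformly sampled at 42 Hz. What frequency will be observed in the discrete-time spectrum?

12 Hz

72 Hz mod fs = 30 Hz.
30 Hz > fs/2 = 21 Hz, folds to fs − 30 Hz = 12 Hz.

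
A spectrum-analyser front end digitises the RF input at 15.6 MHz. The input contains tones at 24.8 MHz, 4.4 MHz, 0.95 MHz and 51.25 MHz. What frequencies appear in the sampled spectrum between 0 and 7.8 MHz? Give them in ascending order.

0.95 MHz, 4.4 MHz, 4.45 MHz, 6.4 MHz

fs/2 = 7.8 MHz.
24.8 MHz mod fs = 9.2 MHz.
9.2 MHz > fs/2 = 7.8 MHz, folds to fs − 9.2 MHz = 6.4 MHz.
4.4 MHz ≤ fs/2 = 7.8 MHz, passes unchanged.
0.95 MHz ≤ fs/2 = 7.8 MHz, passes unchanged.
51.25 MHz mod fs = 4.45 MHz.
4.45 MHz ≤ fs/2 = 7.8 MHz, appears at 4.45 MHz.
Distinct values: {0.95 MHz, 4.4 MHz, 4.45 MHz, 6.4 MHz}.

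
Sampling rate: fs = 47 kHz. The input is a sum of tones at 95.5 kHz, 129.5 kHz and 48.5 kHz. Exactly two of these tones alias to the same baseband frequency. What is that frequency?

fs/2 = 23.5 kHz.
95.5 kHz mod fs = 1.5 kHz.
1.5 kHz ≤ fs/2 = 23.5 kHz, appears at 1.5 kHz.
129.5 kHz mod fs = 35.5 kHz.
35.5 kHz > fs/2 = 23.5 kHz, folds to fs − 35.5 kHz = 11.5 kHz.
48.5 kHz mod fs = 1.5 kHz.
1.5 kHz ≤ fs/2 = 23.5 kHz, appears at 1.5 kHz.
48.5 kHz and 95.5 kHz both map to 1.5 kHz.

1.5 kHz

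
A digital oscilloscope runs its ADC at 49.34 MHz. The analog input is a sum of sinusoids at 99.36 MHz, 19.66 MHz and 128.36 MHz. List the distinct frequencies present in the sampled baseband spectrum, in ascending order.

0.68 MHz, 19.66 MHz

fs/2 = 24.67 MHz.
99.36 MHz mod fs = 0.68 MHz.
0.68 MHz ≤ fs/2 = 24.67 MHz, appears at 0.68 MHz.
19.66 MHz ≤ fs/2 = 24.67 MHz, passes unchanged.
128.36 MHz mod fs = 29.68 MHz.
29.68 MHz > fs/2 = 24.67 MHz, folds to fs − 29.68 MHz = 19.66 MHz.
Distinct values: {0.68 MHz, 19.66 MHz}.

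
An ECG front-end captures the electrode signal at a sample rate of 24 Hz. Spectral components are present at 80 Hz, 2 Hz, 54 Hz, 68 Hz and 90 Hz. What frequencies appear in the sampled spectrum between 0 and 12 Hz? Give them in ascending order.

fs/2 = 12 Hz.
80 Hz mod fs = 8 Hz.
8 Hz ≤ fs/2 = 12 Hz, appears at 8 Hz.
2 Hz ≤ fs/2 = 12 Hz, passes unchanged.
54 Hz mod fs = 6 Hz.
6 Hz ≤ fs/2 = 12 Hz, appears at 6 Hz.
68 Hz mod fs = 20 Hz.
20 Hz > fs/2 = 12 Hz, folds to fs − 20 Hz = 4 Hz.
90 Hz mod fs = 18 Hz.
18 Hz > fs/2 = 12 Hz, folds to fs − 18 Hz = 6 Hz.
Distinct values: {2 Hz, 4 Hz, 6 Hz, 8 Hz}.

2 Hz, 4 Hz, 6 Hz, 8 Hz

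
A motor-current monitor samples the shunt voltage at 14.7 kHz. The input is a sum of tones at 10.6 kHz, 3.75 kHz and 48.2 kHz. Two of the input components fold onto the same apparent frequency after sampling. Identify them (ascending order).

10.6 kHz, 48.2 kHz

fs/2 = 7.35 kHz.
10.6 kHz > fs/2 = 7.35 kHz, folds to fs − 10.6 kHz = 4.1 kHz.
3.75 kHz ≤ fs/2 = 7.35 kHz, passes unchanged.
48.2 kHz mod fs = 4.1 kHz.
4.1 kHz ≤ fs/2 = 7.35 kHz, appears at 4.1 kHz.
10.6 kHz and 48.2 kHz both map to 4.1 kHz.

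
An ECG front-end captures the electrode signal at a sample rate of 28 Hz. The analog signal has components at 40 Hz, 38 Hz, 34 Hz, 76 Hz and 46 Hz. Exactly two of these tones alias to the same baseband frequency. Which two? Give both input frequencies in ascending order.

38 Hz, 46 Hz

fs/2 = 14 Hz.
40 Hz mod fs = 12 Hz.
12 Hz ≤ fs/2 = 14 Hz, appears at 12 Hz.
38 Hz mod fs = 10 Hz.
10 Hz ≤ fs/2 = 14 Hz, appears at 10 Hz.
34 Hz mod fs = 6 Hz.
6 Hz ≤ fs/2 = 14 Hz, appears at 6 Hz.
76 Hz mod fs = 20 Hz.
20 Hz > fs/2 = 14 Hz, folds to fs − 20 Hz = 8 Hz.
46 Hz mod fs = 18 Hz.
18 Hz > fs/2 = 14 Hz, folds to fs − 18 Hz = 10 Hz.
38 Hz and 46 Hz both map to 10 Hz.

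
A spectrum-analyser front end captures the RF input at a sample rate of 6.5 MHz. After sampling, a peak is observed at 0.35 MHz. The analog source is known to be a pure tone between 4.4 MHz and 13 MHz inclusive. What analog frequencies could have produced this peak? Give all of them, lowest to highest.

Frequencies that alias to 0.35 MHz are k·fs ± 0.35 MHz for integer k ≥ 0.
k=0: 0.35 MHz.
k=1: 6.15 MHz, 6.85 MHz.
k=2: 12.65 MHz, 13.35 MHz.
k=3: 19.15 MHz, 19.85 MHz.
Within [4.4 MHz, 13 MHz]: 6.15 MHz, 6.85 MHz, 12.65 MHz.

6.15 MHz, 6.85 MHz, 12.65 MHz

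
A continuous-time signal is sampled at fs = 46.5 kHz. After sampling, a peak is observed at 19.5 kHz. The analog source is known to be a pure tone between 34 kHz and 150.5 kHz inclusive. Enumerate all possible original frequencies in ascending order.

66 kHz, 73.5 kHz, 112.5 kHz, 120 kHz

Frequencies that alias to 19.5 kHz are k·fs ± 19.5 kHz for integer k ≥ 0.
k=0: 19.5 kHz.
k=1: 27 kHz, 66 kHz.
k=2: 73.5 kHz, 112.5 kHz.
k=3: 120 kHz, 159 kHz.
k=4: 166.5 kHz, 205.5 kHz.
Within [34 kHz, 150.5 kHz]: 66 kHz, 73.5 kHz, 112.5 kHz, 120 kHz.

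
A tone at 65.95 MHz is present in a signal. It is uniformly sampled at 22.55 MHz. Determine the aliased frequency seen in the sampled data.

1.7 MHz

65.95 MHz mod fs = 20.85 MHz.
20.85 MHz > fs/2 = 11.275 MHz, folds to fs − 20.85 MHz = 1.7 MHz.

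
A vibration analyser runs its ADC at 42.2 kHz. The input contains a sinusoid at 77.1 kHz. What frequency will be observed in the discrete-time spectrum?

77.1 kHz mod fs = 34.9 kHz.
34.9 kHz > fs/2 = 21.1 kHz, folds to fs − 34.9 kHz = 7.3 kHz.

7.3 kHz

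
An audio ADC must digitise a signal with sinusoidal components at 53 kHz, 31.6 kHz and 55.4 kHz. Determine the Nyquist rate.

110.8 kHz

Highest-frequency component: 55.4 kHz.
Nyquist rate = 2 × 55.4 kHz = 110.8 kHz.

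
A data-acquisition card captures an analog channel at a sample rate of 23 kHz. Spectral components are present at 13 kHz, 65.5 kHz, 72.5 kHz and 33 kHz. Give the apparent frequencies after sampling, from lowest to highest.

fs/2 = 11.5 kHz.
13 kHz > fs/2 = 11.5 kHz, folds to fs − 13 kHz = 10 kHz.
65.5 kHz mod fs = 19.5 kHz.
19.5 kHz > fs/2 = 11.5 kHz, folds to fs − 19.5 kHz = 3.5 kHz.
72.5 kHz mod fs = 3.5 kHz.
3.5 kHz ≤ fs/2 = 11.5 kHz, appears at 3.5 kHz.
33 kHz mod fs = 10 kHz.
10 kHz ≤ fs/2 = 11.5 kHz, appears at 10 kHz.
Distinct values: {3.5 kHz, 10 kHz}.

3.5 kHz, 10 kHz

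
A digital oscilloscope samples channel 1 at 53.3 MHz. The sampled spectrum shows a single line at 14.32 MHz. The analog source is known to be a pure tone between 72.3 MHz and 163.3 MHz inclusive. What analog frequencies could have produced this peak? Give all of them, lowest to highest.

Frequencies that alias to 14.32 MHz are k·fs ± 14.32 MHz for integer k ≥ 0.
k=0: 14.32 MHz.
k=1: 38.98 MHz, 67.62 MHz.
k=2: 92.28 MHz, 120.92 MHz.
k=3: 145.58 MHz, 174.22 MHz.
k=4: 198.88 MHz, 227.52 MHz.
Within [72.3 MHz, 163.3 MHz]: 92.28 MHz, 120.92 MHz, 145.58 MHz.

92.28 MHz, 120.92 MHz, 145.58 MHz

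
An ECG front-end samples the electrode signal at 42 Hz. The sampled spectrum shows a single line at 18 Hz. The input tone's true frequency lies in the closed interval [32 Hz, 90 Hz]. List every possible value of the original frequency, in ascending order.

Frequencies that alias to 18 Hz are k·fs ± 18 Hz for integer k ≥ 0.
k=0: 18 Hz.
k=1: 24 Hz, 60 Hz.
k=2: 66 Hz, 102 Hz.
k=3: 108 Hz, 144 Hz.
Within [32 Hz, 90 Hz]: 60 Hz, 66 Hz.

60 Hz, 66 Hz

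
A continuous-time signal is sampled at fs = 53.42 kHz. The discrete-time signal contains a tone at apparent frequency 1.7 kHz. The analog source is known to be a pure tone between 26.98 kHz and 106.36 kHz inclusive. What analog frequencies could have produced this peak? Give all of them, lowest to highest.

51.72 kHz, 55.12 kHz, 105.14 kHz

Frequencies that alias to 1.7 kHz are k·fs ± 1.7 kHz for integer k ≥ 0.
k=0: 1.7 kHz.
k=1: 51.72 kHz, 55.12 kHz.
k=2: 105.14 kHz, 108.54 kHz.
k=3: 158.56 kHz, 161.96 kHz.
Within [26.98 kHz, 106.36 kHz]: 51.72 kHz, 55.12 kHz, 105.14 kHz.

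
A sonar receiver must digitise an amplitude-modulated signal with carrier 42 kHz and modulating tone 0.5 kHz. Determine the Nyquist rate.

AM sidebands sit at fc ± fm = 41.5 kHz and 42.5 kHz.
Highest-frequency component: 42.5 kHz.
Nyquist rate = 2 × 42.5 kHz = 85 kHz.

85 kHz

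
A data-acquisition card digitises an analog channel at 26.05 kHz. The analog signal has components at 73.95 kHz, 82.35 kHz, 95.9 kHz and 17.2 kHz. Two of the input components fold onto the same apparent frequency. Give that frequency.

4.2 kHz

fs/2 = 13.025 kHz.
73.95 kHz mod fs = 21.85 kHz.
21.85 kHz > fs/2 = 13.025 kHz, folds to fs − 21.85 kHz = 4.2 kHz.
82.35 kHz mod fs = 4.2 kHz.
4.2 kHz ≤ fs/2 = 13.025 kHz, appears at 4.2 kHz.
95.9 kHz mod fs = 17.75 kHz.
17.75 kHz > fs/2 = 13.025 kHz, folds to fs − 17.75 kHz = 8.3 kHz.
17.2 kHz > fs/2 = 13.025 kHz, folds to fs − 17.2 kHz = 8.85 kHz.
73.95 kHz and 82.35 kHz both map to 4.2 kHz.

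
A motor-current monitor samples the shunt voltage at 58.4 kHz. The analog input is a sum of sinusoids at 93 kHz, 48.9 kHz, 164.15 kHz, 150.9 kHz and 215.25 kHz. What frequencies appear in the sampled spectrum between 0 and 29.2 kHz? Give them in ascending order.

9.5 kHz, 11.05 kHz, 18.35 kHz, 23.8 kHz, 24.3 kHz

fs/2 = 29.2 kHz.
93 kHz mod fs = 34.6 kHz.
34.6 kHz > fs/2 = 29.2 kHz, folds to fs − 34.6 kHz = 23.8 kHz.
48.9 kHz > fs/2 = 29.2 kHz, folds to fs − 48.9 kHz = 9.5 kHz.
164.15 kHz mod fs = 47.35 kHz.
47.35 kHz > fs/2 = 29.2 kHz, folds to fs − 47.35 kHz = 11.05 kHz.
150.9 kHz mod fs = 34.1 kHz.
34.1 kHz > fs/2 = 29.2 kHz, folds to fs − 34.1 kHz = 24.3 kHz.
215.25 kHz mod fs = 40.05 kHz.
40.05 kHz > fs/2 = 29.2 kHz, folds to fs − 40.05 kHz = 18.35 kHz.
Distinct values: {9.5 kHz, 11.05 kHz, 18.35 kHz, 23.8 kHz, 24.3 kHz}.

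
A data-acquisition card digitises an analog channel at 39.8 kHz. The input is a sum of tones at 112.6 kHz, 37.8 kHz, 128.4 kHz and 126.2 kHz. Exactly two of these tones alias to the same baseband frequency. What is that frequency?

6.8 kHz

fs/2 = 19.9 kHz.
112.6 kHz mod fs = 33 kHz.
33 kHz > fs/2 = 19.9 kHz, folds to fs − 33 kHz = 6.8 kHz.
37.8 kHz > fs/2 = 19.9 kHz, folds to fs − 37.8 kHz = 2 kHz.
128.4 kHz mod fs = 9 kHz.
9 kHz ≤ fs/2 = 19.9 kHz, appears at 9 kHz.
126.2 kHz mod fs = 6.8 kHz.
6.8 kHz ≤ fs/2 = 19.9 kHz, appears at 6.8 kHz.
112.6 kHz and 126.2 kHz both map to 6.8 kHz.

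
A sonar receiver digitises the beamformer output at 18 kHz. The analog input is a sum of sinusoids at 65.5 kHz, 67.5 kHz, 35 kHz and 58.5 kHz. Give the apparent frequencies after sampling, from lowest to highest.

1 kHz, 4.5 kHz, 6.5 kHz

fs/2 = 9 kHz.
65.5 kHz mod fs = 11.5 kHz.
11.5 kHz > fs/2 = 9 kHz, folds to fs − 11.5 kHz = 6.5 kHz.
67.5 kHz mod fs = 13.5 kHz.
13.5 kHz > fs/2 = 9 kHz, folds to fs − 13.5 kHz = 4.5 kHz.
35 kHz mod fs = 17 kHz.
17 kHz > fs/2 = 9 kHz, folds to fs − 17 kHz = 1 kHz.
58.5 kHz mod fs = 4.5 kHz.
4.5 kHz ≤ fs/2 = 9 kHz, appears at 4.5 kHz.
Distinct values: {1 kHz, 4.5 kHz, 6.5 kHz}.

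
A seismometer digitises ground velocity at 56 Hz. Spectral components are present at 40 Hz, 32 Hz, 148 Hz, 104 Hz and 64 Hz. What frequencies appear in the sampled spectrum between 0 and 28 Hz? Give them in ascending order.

8 Hz, 16 Hz, 20 Hz, 24 Hz

fs/2 = 28 Hz.
40 Hz > fs/2 = 28 Hz, folds to fs − 40 Hz = 16 Hz.
32 Hz > fs/2 = 28 Hz, folds to fs − 32 Hz = 24 Hz.
148 Hz mod fs = 36 Hz.
36 Hz > fs/2 = 28 Hz, folds to fs − 36 Hz = 20 Hz.
104 Hz mod fs = 48 Hz.
48 Hz > fs/2 = 28 Hz, folds to fs − 48 Hz = 8 Hz.
64 Hz mod fs = 8 Hz.
8 Hz ≤ fs/2 = 28 Hz, appears at 8 Hz.
Distinct values: {8 Hz, 16 Hz, 20 Hz, 24 Hz}.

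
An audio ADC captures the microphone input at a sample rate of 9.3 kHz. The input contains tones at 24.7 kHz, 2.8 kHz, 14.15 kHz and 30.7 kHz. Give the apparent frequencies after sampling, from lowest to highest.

fs/2 = 4.65 kHz.
24.7 kHz mod fs = 6.1 kHz.
6.1 kHz > fs/2 = 4.65 kHz, folds to fs − 6.1 kHz = 3.2 kHz.
2.8 kHz ≤ fs/2 = 4.65 kHz, passes unchanged.
14.15 kHz mod fs = 4.85 kHz.
4.85 kHz > fs/2 = 4.65 kHz, folds to fs − 4.85 kHz = 4.45 kHz.
30.7 kHz mod fs = 2.8 kHz.
2.8 kHz ≤ fs/2 = 4.65 kHz, appears at 2.8 kHz.
Distinct values: {2.8 kHz, 3.2 kHz, 4.45 kHz}.

2.8 kHz, 3.2 kHz, 4.45 kHz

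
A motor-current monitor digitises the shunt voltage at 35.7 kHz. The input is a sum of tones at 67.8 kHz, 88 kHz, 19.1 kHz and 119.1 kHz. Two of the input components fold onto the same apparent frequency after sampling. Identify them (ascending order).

19.1 kHz, 88 kHz

fs/2 = 17.85 kHz.
67.8 kHz mod fs = 32.1 kHz.
32.1 kHz > fs/2 = 17.85 kHz, folds to fs − 32.1 kHz = 3.6 kHz.
88 kHz mod fs = 16.6 kHz.
16.6 kHz ≤ fs/2 = 17.85 kHz, appears at 16.6 kHz.
19.1 kHz > fs/2 = 17.85 kHz, folds to fs − 19.1 kHz = 16.6 kHz.
119.1 kHz mod fs = 12 kHz.
12 kHz ≤ fs/2 = 17.85 kHz, appears at 12 kHz.
19.1 kHz and 88 kHz both map to 16.6 kHz.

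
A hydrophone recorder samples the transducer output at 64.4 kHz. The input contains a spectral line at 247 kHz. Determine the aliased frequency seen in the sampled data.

10.6 kHz

247 kHz mod fs = 53.8 kHz.
53.8 kHz > fs/2 = 32.2 kHz, folds to fs − 53.8 kHz = 10.6 kHz.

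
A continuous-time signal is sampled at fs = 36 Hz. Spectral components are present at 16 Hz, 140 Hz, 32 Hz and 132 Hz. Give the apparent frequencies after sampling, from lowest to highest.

fs/2 = 18 Hz.
16 Hz ≤ fs/2 = 18 Hz, passes unchanged.
140 Hz mod fs = 32 Hz.
32 Hz > fs/2 = 18 Hz, folds to fs − 32 Hz = 4 Hz.
32 Hz > fs/2 = 18 Hz, folds to fs − 32 Hz = 4 Hz.
132 Hz mod fs = 24 Hz.
24 Hz > fs/2 = 18 Hz, folds to fs − 24 Hz = 12 Hz.
Distinct values: {4 Hz, 12 Hz, 16 Hz}.

4 Hz, 12 Hz, 16 Hz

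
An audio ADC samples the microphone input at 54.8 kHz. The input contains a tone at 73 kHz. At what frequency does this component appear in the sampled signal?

73 kHz mod fs = 18.2 kHz.
18.2 kHz ≤ fs/2 = 27.4 kHz, appears at 18.2 kHz.

18.2 kHz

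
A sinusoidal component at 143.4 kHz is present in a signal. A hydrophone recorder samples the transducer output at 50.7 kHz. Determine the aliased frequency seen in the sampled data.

8.7 kHz

143.4 kHz mod fs = 42 kHz.
42 kHz > fs/2 = 25.35 kHz, folds to fs − 42 kHz = 8.7 kHz.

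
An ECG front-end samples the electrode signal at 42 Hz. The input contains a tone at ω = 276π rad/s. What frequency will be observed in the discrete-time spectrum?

12 Hz

ω = 276π rad/s → f = ω/(2π) = 138 Hz.
138 Hz mod fs = 12 Hz.
12 Hz ≤ fs/2 = 21 Hz, appears at 12 Hz.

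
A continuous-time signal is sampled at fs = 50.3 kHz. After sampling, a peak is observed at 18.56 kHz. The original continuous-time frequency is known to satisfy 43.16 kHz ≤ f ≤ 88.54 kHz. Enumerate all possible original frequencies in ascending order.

Frequencies that alias to 18.56 kHz are k·fs ± 18.56 kHz for integer k ≥ 0.
k=0: 18.56 kHz.
k=1: 31.74 kHz, 68.86 kHz.
k=2: 82.04 kHz, 119.16 kHz.
k=3: 132.34 kHz, 169.46 kHz.
Within [43.16 kHz, 88.54 kHz]: 68.86 kHz, 82.04 kHz.

68.86 kHz, 82.04 kHz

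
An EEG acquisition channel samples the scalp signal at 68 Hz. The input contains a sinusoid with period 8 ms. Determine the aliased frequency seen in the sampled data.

T = 8 ms → f = 1/T = 125 Hz.
125 Hz mod fs = 57 Hz.
57 Hz > fs/2 = 34 Hz, folds to fs − 57 Hz = 11 Hz.

11 Hz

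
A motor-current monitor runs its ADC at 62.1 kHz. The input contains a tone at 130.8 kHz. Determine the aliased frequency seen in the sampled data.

6.6 kHz

130.8 kHz mod fs = 6.6 kHz.
6.6 kHz ≤ fs/2 = 31.05 kHz, appears at 6.6 kHz.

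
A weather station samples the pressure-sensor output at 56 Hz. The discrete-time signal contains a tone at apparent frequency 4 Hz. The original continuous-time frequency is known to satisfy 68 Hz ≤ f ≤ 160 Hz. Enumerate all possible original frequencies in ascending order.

108 Hz, 116 Hz

Frequencies that alias to 4 Hz are k·fs ± 4 Hz for integer k ≥ 0.
k=0: 4 Hz.
k=1: 52 Hz, 60 Hz.
k=2: 108 Hz, 116 Hz.
k=3: 164 Hz, 172 Hz.
Within [68 Hz, 160 Hz]: 108 Hz, 116 Hz.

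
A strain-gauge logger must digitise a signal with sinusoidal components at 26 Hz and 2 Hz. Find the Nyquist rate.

Highest-frequency component: 26 Hz.
Nyquist rate = 2 × 26 Hz = 52 Hz.

52 Hz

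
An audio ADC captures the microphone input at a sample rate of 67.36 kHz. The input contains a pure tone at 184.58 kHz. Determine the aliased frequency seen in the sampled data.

184.58 kHz mod fs = 49.86 kHz.
49.86 kHz > fs/2 = 33.68 kHz, folds to fs − 49.86 kHz = 17.5 kHz.

17.5 kHz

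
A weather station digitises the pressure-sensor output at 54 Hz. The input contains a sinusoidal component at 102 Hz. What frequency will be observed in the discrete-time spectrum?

102 Hz mod fs = 48 Hz.
48 Hz > fs/2 = 27 Hz, folds to fs − 48 Hz = 6 Hz.

6 Hz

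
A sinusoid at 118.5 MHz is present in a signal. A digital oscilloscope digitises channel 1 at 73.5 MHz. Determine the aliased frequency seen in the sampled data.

28.5 MHz

118.5 MHz mod fs = 45 MHz.
45 MHz > fs/2 = 36.75 MHz, folds to fs − 45 MHz = 28.5 MHz.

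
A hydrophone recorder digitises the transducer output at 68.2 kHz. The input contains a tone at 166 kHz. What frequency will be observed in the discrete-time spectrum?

166 kHz mod fs = 29.6 kHz.
29.6 kHz ≤ fs/2 = 34.1 kHz, appears at 29.6 kHz.

29.6 kHz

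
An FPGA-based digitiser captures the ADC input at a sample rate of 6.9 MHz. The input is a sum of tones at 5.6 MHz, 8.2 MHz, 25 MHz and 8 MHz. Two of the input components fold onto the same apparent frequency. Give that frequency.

fs/2 = 3.45 MHz.
5.6 MHz > fs/2 = 3.45 MHz, folds to fs − 5.6 MHz = 1.3 MHz.
8.2 MHz mod fs = 1.3 MHz.
1.3 MHz ≤ fs/2 = 3.45 MHz, appears at 1.3 MHz.
25 MHz mod fs = 4.3 MHz.
4.3 MHz > fs/2 = 3.45 MHz, folds to fs − 4.3 MHz = 2.6 MHz.
8 MHz mod fs = 1.1 MHz.
1.1 MHz ≤ fs/2 = 3.45 MHz, appears at 1.1 MHz.
5.6 MHz and 8.2 MHz both map to 1.3 MHz.

1.3 MHz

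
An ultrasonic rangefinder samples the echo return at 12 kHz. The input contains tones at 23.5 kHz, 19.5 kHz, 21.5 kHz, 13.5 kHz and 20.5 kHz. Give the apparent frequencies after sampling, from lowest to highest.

fs/2 = 6 kHz.
23.5 kHz mod fs = 11.5 kHz.
11.5 kHz > fs/2 = 6 kHz, folds to fs − 11.5 kHz = 0.5 kHz.
19.5 kHz mod fs = 7.5 kHz.
7.5 kHz > fs/2 = 6 kHz, folds to fs − 7.5 kHz = 4.5 kHz.
21.5 kHz mod fs = 9.5 kHz.
9.5 kHz > fs/2 = 6 kHz, folds to fs − 9.5 kHz = 2.5 kHz.
13.5 kHz mod fs = 1.5 kHz.
1.5 kHz ≤ fs/2 = 6 kHz, appears at 1.5 kHz.
20.5 kHz mod fs = 8.5 kHz.
8.5 kHz > fs/2 = 6 kHz, folds to fs − 8.5 kHz = 3.5 kHz.
Distinct values: {0.5 kHz, 1.5 kHz, 2.5 kHz, 3.5 kHz, 4.5 kHz}.

0.5 kHz, 1.5 kHz, 2.5 kHz, 3.5 kHz, 4.5 kHz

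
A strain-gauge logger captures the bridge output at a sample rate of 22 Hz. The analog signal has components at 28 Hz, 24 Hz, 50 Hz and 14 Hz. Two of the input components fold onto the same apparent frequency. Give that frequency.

6 Hz

fs/2 = 11 Hz.
28 Hz mod fs = 6 Hz.
6 Hz ≤ fs/2 = 11 Hz, appears at 6 Hz.
24 Hz mod fs = 2 Hz.
2 Hz ≤ fs/2 = 11 Hz, appears at 2 Hz.
50 Hz mod fs = 6 Hz.
6 Hz ≤ fs/2 = 11 Hz, appears at 6 Hz.
14 Hz > fs/2 = 11 Hz, folds to fs − 14 Hz = 8 Hz.
28 Hz and 50 Hz both map to 6 Hz.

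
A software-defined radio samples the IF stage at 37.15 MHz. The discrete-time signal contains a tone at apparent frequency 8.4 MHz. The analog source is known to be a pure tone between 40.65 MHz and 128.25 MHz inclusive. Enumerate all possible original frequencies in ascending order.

45.55 MHz, 65.9 MHz, 82.7 MHz, 103.05 MHz, 119.85 MHz

Frequencies that alias to 8.4 MHz are k·fs ± 8.4 MHz for integer k ≥ 0.
k=0: 8.4 MHz.
k=1: 28.75 MHz, 45.55 MHz.
k=2: 65.9 MHz, 82.7 MHz.
k=3: 103.05 MHz, 119.85 MHz.
k=4: 140.2 MHz, 157 MHz.
Within [40.65 MHz, 128.25 MHz]: 45.55 MHz, 65.9 MHz, 82.7 MHz, 103.05 MHz, 119.85 MHz.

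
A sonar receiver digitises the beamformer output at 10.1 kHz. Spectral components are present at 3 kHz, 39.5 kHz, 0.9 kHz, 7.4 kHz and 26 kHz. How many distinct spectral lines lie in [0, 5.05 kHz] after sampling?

fs/2 = 5.05 kHz.
3 kHz ≤ fs/2 = 5.05 kHz, passes unchanged.
39.5 kHz mod fs = 9.2 kHz.
9.2 kHz > fs/2 = 5.05 kHz, folds to fs − 9.2 kHz = 0.9 kHz.
0.9 kHz ≤ fs/2 = 5.05 kHz, passes unchanged.
7.4 kHz > fs/2 = 5.05 kHz, folds to fs − 7.4 kHz = 2.7 kHz.
26 kHz mod fs = 5.8 kHz.
5.8 kHz > fs/2 = 5.05 kHz, folds to fs − 5.8 kHz = 4.3 kHz.
Distinct values: {0.9 kHz, 2.7 kHz, 3 kHz, 4.3 kHz} → 4.

4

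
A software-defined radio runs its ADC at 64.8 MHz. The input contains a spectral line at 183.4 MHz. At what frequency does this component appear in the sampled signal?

183.4 MHz mod fs = 53.8 MHz.
53.8 MHz > fs/2 = 32.4 MHz, folds to fs − 53.8 MHz = 11 MHz.

11 MHz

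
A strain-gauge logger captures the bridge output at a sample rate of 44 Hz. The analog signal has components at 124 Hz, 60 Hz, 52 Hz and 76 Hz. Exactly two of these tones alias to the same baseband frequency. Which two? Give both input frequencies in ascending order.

fs/2 = 22 Hz.
124 Hz mod fs = 36 Hz.
36 Hz > fs/2 = 22 Hz, folds to fs − 36 Hz = 8 Hz.
60 Hz mod fs = 16 Hz.
16 Hz ≤ fs/2 = 22 Hz, appears at 16 Hz.
52 Hz mod fs = 8 Hz.
8 Hz ≤ fs/2 = 22 Hz, appears at 8 Hz.
76 Hz mod fs = 32 Hz.
32 Hz > fs/2 = 22 Hz, folds to fs − 32 Hz = 12 Hz.
52 Hz and 124 Hz both map to 8 Hz.

52 Hz, 124 Hz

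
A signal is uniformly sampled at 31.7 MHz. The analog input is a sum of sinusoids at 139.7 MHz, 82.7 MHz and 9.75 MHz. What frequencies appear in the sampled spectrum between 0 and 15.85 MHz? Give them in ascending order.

fs/2 = 15.85 MHz.
139.7 MHz mod fs = 12.9 MHz.
12.9 MHz ≤ fs/2 = 15.85 MHz, appears at 12.9 MHz.
82.7 MHz mod fs = 19.3 MHz.
19.3 MHz > fs/2 = 15.85 MHz, folds to fs − 19.3 MHz = 12.4 MHz.
9.75 MHz ≤ fs/2 = 15.85 MHz, passes unchanged.
Distinct values: {9.75 MHz, 12.4 MHz, 12.9 MHz}.

9.75 MHz, 12.4 MHz, 12.9 MHz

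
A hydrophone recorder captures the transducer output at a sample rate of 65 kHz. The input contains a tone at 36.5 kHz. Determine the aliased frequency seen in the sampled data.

28.5 kHz

36.5 kHz > fs/2 = 32.5 kHz, folds to fs − 36.5 kHz = 28.5 kHz.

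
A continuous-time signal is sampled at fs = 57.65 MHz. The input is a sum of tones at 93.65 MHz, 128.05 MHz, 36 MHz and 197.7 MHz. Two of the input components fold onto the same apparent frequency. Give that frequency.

fs/2 = 28.825 MHz.
93.65 MHz mod fs = 36 MHz.
36 MHz > fs/2 = 28.825 MHz, folds to fs − 36 MHz = 21.65 MHz.
128.05 MHz mod fs = 12.75 MHz.
12.75 MHz ≤ fs/2 = 28.825 MHz, appears at 12.75 MHz.
36 MHz > fs/2 = 28.825 MHz, folds to fs − 36 MHz = 21.65 MHz.
197.7 MHz mod fs = 24.75 MHz.
24.75 MHz ≤ fs/2 = 28.825 MHz, appears at 24.75 MHz.
36 MHz and 93.65 MHz both map to 21.65 MHz.

21.65 MHz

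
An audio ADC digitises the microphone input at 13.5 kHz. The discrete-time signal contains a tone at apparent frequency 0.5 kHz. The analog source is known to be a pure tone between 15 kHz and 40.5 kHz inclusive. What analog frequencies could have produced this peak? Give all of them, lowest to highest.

Frequencies that alias to 0.5 kHz are k·fs ± 0.5 kHz for integer k ≥ 0.
k=0: 0.5 kHz.
k=1: 13 kHz, 14 kHz.
k=2: 26.5 kHz, 27.5 kHz.
k=3: 40 kHz, 41 kHz.
k=4: 53.5 kHz, 54.5 kHz.
Within [15 kHz, 40.5 kHz]: 26.5 kHz, 27.5 kHz, 40 kHz.

26.5 kHz, 27.5 kHz, 40 kHz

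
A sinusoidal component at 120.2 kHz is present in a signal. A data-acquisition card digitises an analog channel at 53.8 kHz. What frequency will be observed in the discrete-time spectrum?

12.6 kHz

120.2 kHz mod fs = 12.6 kHz.
12.6 kHz ≤ fs/2 = 26.9 kHz, appears at 12.6 kHz.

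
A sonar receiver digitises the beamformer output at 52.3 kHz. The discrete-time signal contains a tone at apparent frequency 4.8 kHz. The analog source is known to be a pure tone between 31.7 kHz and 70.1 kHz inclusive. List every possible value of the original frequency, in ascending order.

Frequencies that alias to 4.8 kHz are k·fs ± 4.8 kHz for integer k ≥ 0.
k=0: 4.8 kHz.
k=1: 47.5 kHz, 57.1 kHz.
k=2: 99.8 kHz, 109.4 kHz.
Within [31.7 kHz, 70.1 kHz]: 47.5 kHz, 57.1 kHz.

47.5 kHz, 57.1 kHz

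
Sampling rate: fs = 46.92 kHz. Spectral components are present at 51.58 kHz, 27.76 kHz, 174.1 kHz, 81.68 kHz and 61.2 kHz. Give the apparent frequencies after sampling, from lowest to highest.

fs/2 = 23.46 kHz.
51.58 kHz mod fs = 4.66 kHz.
4.66 kHz ≤ fs/2 = 23.46 kHz, appears at 4.66 kHz.
27.76 kHz > fs/2 = 23.46 kHz, folds to fs − 27.76 kHz = 19.16 kHz.
174.1 kHz mod fs = 33.34 kHz.
33.34 kHz > fs/2 = 23.46 kHz, folds to fs − 33.34 kHz = 13.58 kHz.
81.68 kHz mod fs = 34.76 kHz.
34.76 kHz > fs/2 = 23.46 kHz, folds to fs − 34.76 kHz = 12.16 kHz.
61.2 kHz mod fs = 14.28 kHz.
14.28 kHz ≤ fs/2 = 23.46 kHz, appears at 14.28 kHz.
Distinct values: {4.66 kHz, 12.16 kHz, 13.58 kHz, 14.28 kHz, 19.16 kHz}.

4.66 kHz, 12.16 kHz, 13.58 kHz, 14.28 kHz, 19.16 kHz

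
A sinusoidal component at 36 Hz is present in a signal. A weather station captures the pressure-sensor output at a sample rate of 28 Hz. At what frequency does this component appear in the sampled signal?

36 Hz mod fs = 8 Hz.
8 Hz ≤ fs/2 = 14 Hz, appears at 8 Hz.

8 Hz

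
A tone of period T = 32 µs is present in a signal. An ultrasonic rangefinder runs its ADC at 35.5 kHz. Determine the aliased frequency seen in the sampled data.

4.25 kHz

T = 32 µs → f = 1/T = 31.25 kHz.
31.25 kHz > fs/2 = 17.75 kHz, folds to fs − 31.25 kHz = 4.25 kHz.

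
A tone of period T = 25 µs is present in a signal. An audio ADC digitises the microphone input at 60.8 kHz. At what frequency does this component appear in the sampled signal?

20.8 kHz

T = 25 µs → f = 1/T = 40 kHz.
40 kHz > fs/2 = 30.4 kHz, folds to fs − 40 kHz = 20.8 kHz.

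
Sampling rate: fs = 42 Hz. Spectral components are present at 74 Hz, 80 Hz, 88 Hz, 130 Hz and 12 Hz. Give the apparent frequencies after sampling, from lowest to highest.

4 Hz, 10 Hz, 12 Hz

fs/2 = 21 Hz.
74 Hz mod fs = 32 Hz.
32 Hz > fs/2 = 21 Hz, folds to fs − 32 Hz = 10 Hz.
80 Hz mod fs = 38 Hz.
38 Hz > fs/2 = 21 Hz, folds to fs − 38 Hz = 4 Hz.
88 Hz mod fs = 4 Hz.
4 Hz ≤ fs/2 = 21 Hz, appears at 4 Hz.
130 Hz mod fs = 4 Hz.
4 Hz ≤ fs/2 = 21 Hz, appears at 4 Hz.
12 Hz ≤ fs/2 = 21 Hz, passes unchanged.
Distinct values: {4 Hz, 10 Hz, 12 Hz}.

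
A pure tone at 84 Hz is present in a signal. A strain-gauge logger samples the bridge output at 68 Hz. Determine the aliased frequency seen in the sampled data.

16 Hz

84 Hz mod fs = 16 Hz.
16 Hz ≤ fs/2 = 34 Hz, appears at 16 Hz.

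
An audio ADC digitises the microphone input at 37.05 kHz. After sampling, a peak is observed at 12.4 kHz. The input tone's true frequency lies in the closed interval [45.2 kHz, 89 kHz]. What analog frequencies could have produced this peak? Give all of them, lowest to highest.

Frequencies that alias to 12.4 kHz are k·fs ± 12.4 kHz for integer k ≥ 0.
k=0: 12.4 kHz.
k=1: 24.65 kHz, 49.45 kHz.
k=2: 61.7 kHz, 86.5 kHz.
k=3: 98.75 kHz, 123.55 kHz.
Within [45.2 kHz, 89 kHz]: 49.45 kHz, 61.7 kHz, 86.5 kHz.

49.45 kHz, 61.7 kHz, 86.5 kHz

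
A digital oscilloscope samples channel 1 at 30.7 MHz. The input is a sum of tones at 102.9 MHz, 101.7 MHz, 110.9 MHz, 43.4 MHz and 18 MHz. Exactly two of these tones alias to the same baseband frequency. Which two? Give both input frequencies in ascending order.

18 MHz, 43.4 MHz

fs/2 = 15.35 MHz.
102.9 MHz mod fs = 10.8 MHz.
10.8 MHz ≤ fs/2 = 15.35 MHz, appears at 10.8 MHz.
101.7 MHz mod fs = 9.6 MHz.
9.6 MHz ≤ fs/2 = 15.35 MHz, appears at 9.6 MHz.
110.9 MHz mod fs = 18.8 MHz.
18.8 MHz > fs/2 = 15.35 MHz, folds to fs − 18.8 MHz = 11.9 MHz.
43.4 MHz mod fs = 12.7 MHz.
12.7 MHz ≤ fs/2 = 15.35 MHz, appears at 12.7 MHz.
18 MHz > fs/2 = 15.35 MHz, folds to fs − 18 MHz = 12.7 MHz.
18 MHz and 43.4 MHz both map to 12.7 MHz.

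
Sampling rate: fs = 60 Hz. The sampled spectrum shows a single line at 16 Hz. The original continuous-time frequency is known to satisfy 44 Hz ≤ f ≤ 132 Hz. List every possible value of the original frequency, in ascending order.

44 Hz, 76 Hz, 104 Hz

Frequencies that alias to 16 Hz are k·fs ± 16 Hz for integer k ≥ 0.
k=0: 16 Hz.
k=1: 44 Hz, 76 Hz.
k=2: 104 Hz, 136 Hz.
k=3: 164 Hz, 196 Hz.
Within [44 Hz, 132 Hz]: 44 Hz, 76 Hz, 104 Hz.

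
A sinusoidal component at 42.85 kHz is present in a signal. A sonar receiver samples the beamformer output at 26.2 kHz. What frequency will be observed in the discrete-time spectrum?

42.85 kHz mod fs = 16.65 kHz.
16.65 kHz > fs/2 = 13.1 kHz, folds to fs − 16.65 kHz = 9.55 kHz.

9.55 kHz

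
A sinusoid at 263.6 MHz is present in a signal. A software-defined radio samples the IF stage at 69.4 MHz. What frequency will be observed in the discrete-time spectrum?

14 MHz

263.6 MHz mod fs = 55.4 MHz.
55.4 MHz > fs/2 = 34.7 MHz, folds to fs − 55.4 MHz = 14 MHz.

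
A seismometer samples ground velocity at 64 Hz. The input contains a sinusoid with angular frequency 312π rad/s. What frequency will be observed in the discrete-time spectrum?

ω = 312π rad/s → f = ω/(2π) = 156 Hz.
156 Hz mod fs = 28 Hz.
28 Hz ≤ fs/2 = 32 Hz, appears at 28 Hz.

28 Hz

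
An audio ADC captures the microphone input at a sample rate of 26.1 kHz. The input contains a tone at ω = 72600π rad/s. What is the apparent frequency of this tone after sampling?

ω = 72600π rad/s → f = ω/(2π) = 36300 Hz = 36.3 kHz.
36.3 kHz mod fs = 10.2 kHz.
10.2 kHz ≤ fs/2 = 13.05 kHz, appears at 10.2 kHz.

10.2 kHz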